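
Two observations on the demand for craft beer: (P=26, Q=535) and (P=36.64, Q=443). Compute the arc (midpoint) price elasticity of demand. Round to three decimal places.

ΔQ = 443 − 535 = -92; ΔP = 36.64 − 26 = 10.64.
Midpoints: P̄ = 31.32, Q̄ = 489.0.
ε = (ΔQ/ΔP)(P̄/Q̄) = (-92/10.64)(31.32/489.0).

-0.554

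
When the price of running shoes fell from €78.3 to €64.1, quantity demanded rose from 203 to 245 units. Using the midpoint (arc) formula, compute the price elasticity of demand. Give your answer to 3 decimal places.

-0.940

ΔQ = 245 − 203 = 42; ΔP = 64.1 − 78.3 = -14.2.
Midpoints: P̄ = 71.20, Q̄ = 224.0.
ε = (ΔQ/ΔP)(P̄/Q̄) = (42/-14.2)(71.20/224.0).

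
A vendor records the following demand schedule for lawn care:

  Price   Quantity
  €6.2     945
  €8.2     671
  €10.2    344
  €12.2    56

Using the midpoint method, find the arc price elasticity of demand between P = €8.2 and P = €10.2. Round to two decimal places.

-2.96

At P = 8.2, Q = 671; at P = 10.2, Q = 344.
ΔQ = -327, ΔP = 2.0. Midpoints: P̄ = 9.20, Q̄ = 507.5.
ε = (ΔQ/ΔP)(P̄/Q̄) = (-327/2.0)(9.20/507.5).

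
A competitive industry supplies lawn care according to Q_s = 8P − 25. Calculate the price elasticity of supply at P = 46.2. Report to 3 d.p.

At P = 46.2, Q_s = 344.60.
dQ_s/dP = 8.
ε_s = (dQ_s/dP)(P/Q_s) = (8)(46.2/344.60).

1.073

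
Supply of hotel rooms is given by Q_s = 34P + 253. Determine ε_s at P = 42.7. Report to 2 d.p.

0.85

At P = 42.7, Q_s = 1704.80.
dQ_s/dP = 34.
ε_s = (dQ_s/dP)(P/Q_s) = (34)(42.7/1704.80).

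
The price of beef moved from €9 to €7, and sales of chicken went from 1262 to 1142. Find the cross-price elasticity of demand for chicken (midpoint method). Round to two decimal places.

ΔQ_x = 1142 − 1262 = -120; ΔP_y = 7 − 9 = -2.
Midpoints: P̄_y = 8.00, Q̄_x = 1202.0.
ε_xy = (ΔQ_x/ΔP_y)(P̄_y/Q̄_x) = (-120/-2)(8.00/1202.0).

0.40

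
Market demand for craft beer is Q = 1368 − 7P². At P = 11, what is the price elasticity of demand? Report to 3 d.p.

-3.251

At P = 11, Q = 521.
dQ/dP = −14P = -154.
ε = (dQ/dP)(P/Q) = (-154)(11/521).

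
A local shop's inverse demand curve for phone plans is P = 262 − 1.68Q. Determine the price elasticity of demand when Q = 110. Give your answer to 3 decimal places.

At Q = 110, P = 262 − 1.68(110) = 77.20.
dP/dQ = −1.68, so dQ/dP = 1/(−1.68) = -0.595.
ε = (dQ/dP)(P/Q) = (-0.595)(77.20/110).

-0.418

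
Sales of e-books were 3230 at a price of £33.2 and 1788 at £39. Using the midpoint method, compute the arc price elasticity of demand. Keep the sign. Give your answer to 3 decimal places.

-3.577

ΔQ = 1788 − 3230 = -1442; ΔP = 39 − 33.2 = 5.8.
Midpoints: P̄ = 36.10, Q̄ = 2509.0.
ε = (ΔQ/ΔP)(P̄/Q̄) = (-1442/5.8)(36.10/2509.0).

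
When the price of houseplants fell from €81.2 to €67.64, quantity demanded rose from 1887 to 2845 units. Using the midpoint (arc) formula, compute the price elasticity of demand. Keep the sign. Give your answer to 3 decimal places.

-2.222

ΔQ = 2845 − 1887 = 958; ΔP = 67.64 − 81.2 = -13.56.
Midpoints: P̄ = 74.42, Q̄ = 2366.0.
ε = (ΔQ/ΔP)(P̄/Q̄) = (958/-13.56)(74.42/2366.0).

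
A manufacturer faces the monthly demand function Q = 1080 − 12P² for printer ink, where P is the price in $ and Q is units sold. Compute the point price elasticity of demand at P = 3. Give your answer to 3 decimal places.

-0.222

At P = 3, Q = 972.
dQ/dP = −24P = -72.
ε = (dQ/dP)(P/Q) = (-72)(3/972).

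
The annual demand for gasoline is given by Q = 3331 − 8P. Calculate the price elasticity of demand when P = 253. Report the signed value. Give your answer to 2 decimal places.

-1.55

At P = 253, Q = 1307.
dQ/dP = −8.
ε = (dQ/dP)(P/Q) = (-8)(253/1307).
|ε| > 1, so demand is elastic at this price.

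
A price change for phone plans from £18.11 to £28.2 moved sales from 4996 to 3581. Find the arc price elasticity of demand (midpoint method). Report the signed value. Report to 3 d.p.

ΔQ = 3581 − 4996 = -1415; ΔP = 28.2 − 18.11 = 10.09.
Midpoints: P̄ = 23.16, Q̄ = 4288.5.
ε = (ΔQ/ΔP)(P̄/Q̄) = (-1415/10.09)(23.16/4288.5).

-0.757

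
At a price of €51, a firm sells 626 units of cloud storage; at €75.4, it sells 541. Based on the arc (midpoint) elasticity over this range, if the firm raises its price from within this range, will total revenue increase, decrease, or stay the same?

Arc ε = (-85/24.4)(63.20/583.5) ≈ -0.377.
|ε| = 0.38 < 1, so demand is inelastic. A price rise therefore raises total revenue.

increase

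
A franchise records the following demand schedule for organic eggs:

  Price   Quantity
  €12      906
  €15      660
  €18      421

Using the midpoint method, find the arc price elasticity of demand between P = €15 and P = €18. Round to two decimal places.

At P = 15, Q = 660; at P = 18, Q = 421.
ΔQ = -239, ΔP = 3. Midpoints: P̄ = 16.50, Q̄ = 540.5.
ε = (ΔQ/ΔP)(P̄/Q̄) = (-239/3)(16.50/540.5).

-2.43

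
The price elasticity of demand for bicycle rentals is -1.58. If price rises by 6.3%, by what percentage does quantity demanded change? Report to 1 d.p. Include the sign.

%ΔQ ≈ ε × %ΔP = (-1.58)(6.3%) = -9.95%.

-10.0%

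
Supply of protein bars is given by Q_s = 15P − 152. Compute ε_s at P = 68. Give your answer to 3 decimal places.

1.175

At P = 68, Q_s = 868.
dQ_s/dP = 15.
ε_s = (dQ_s/dP)(P/Q_s) = (15)(68/868).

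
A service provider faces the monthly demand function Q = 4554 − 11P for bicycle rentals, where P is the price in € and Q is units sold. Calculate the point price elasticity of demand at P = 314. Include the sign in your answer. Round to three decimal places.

-3.140

At P = 314, Q = 1100.
dQ/dP = −11.
ε = (dQ/dP)(P/Q) = (-11)(314/1100).
|ε| > 1, so demand is elastic at this price.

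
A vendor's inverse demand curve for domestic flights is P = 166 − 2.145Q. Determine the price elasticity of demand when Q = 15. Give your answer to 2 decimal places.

At Q = 15, P = 166 − 2.145(15) = 133.82.
dP/dQ = −2.145, so dQ/dP = 1/(−2.145) = -0.466.
ε = (dQ/dP)(P/Q) = (-0.466)(133.82/15).

-4.16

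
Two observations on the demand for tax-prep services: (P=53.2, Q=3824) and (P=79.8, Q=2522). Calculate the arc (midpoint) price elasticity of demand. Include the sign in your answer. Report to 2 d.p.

ΔQ = 2522 − 3824 = -1302; ΔP = 79.8 − 53.2 = 26.6.
Midpoints: P̄ = 66.50, Q̄ = 3173.0.
ε = (ΔQ/ΔP)(P̄/Q̄) = (-1302/26.6)(66.50/3173.0).

-1.03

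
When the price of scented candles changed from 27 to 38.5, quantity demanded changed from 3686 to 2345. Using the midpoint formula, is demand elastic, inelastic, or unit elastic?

elastic

Arc ε ≈ -1.266.
|ε| = 1.27 > 1.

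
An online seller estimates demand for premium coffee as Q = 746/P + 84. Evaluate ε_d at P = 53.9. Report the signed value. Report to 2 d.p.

-0.14

At P = 53.9, Q = 97.840.
dQ/dP = −746/P² = -0.257.
ε = (dQ/dP)(P/Q) = (-0.257)(53.9/97.840).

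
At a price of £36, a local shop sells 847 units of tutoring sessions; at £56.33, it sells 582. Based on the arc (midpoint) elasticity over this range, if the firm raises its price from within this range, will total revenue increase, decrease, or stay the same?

increase

Arc ε = (-265/20.33)(46.16/714.5) ≈ -0.842.
|ε| = 0.84 < 1, so demand is inelastic. A price rise therefore raises total revenue.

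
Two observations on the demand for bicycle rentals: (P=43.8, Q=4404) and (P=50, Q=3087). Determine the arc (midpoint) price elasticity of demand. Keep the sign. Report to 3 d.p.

-2.660

ΔQ = 3087 − 4404 = -1317; ΔP = 50 − 43.8 = 6.2.
Midpoints: P̄ = 46.90, Q̄ = 3745.5.
ε = (ΔQ/ΔP)(P̄/Q̄) = (-1317/6.2)(46.90/3745.5).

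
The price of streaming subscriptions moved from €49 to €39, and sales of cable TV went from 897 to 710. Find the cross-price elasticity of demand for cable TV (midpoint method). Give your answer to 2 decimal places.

ΔQ_x = 710 − 897 = -187; ΔP_y = 39 − 49 = -10.
Midpoints: P̄_y = 44.00, Q̄_x = 803.5.
ε_xy = (ΔQ_x/ΔP_y)(P̄_y/Q̄_x) = (-187/-10)(44.00/803.5).
ε_xy > 0, so the goods are substitutes.

1.02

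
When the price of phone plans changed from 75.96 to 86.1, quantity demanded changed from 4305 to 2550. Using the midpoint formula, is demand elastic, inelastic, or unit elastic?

Arc ε ≈ -4.092.
|ε| = 4.09 > 1.

elastic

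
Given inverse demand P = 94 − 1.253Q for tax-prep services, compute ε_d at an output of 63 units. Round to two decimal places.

At Q = 63, P = 94 − 1.253(63) = 15.06.
dP/dQ = −1.253, so dQ/dP = 1/(−1.253) = -0.798.
ε = (dQ/dP)(P/Q) = (-0.798)(15.06/63).

-0.19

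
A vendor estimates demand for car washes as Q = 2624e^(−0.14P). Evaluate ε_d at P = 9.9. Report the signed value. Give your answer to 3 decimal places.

-1.386

At P = 9.9, Q = 656.193.
dQ/dP = −0.14·2624e^(−0.14P) = −0.14Q = -91.867.
ε = (dQ/dP)(P/Q) = (-91.867)(9.9/656.193).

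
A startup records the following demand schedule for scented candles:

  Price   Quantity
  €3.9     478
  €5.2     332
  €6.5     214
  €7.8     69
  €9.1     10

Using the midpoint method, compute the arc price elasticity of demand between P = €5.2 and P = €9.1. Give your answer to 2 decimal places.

At P = 5.2, Q = 332; at P = 9.1, Q = 10.
ΔQ = -322, ΔP = 3.9. Midpoints: P̄ = 7.15, Q̄ = 171.0.
ε = (ΔQ/ΔP)(P̄/Q̄) = (-322/3.9)(7.15/171.0).

-3.45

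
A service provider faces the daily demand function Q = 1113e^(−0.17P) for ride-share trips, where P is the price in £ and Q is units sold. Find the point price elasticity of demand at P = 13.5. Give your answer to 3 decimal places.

-2.295

At P = 13.5, Q = 112.147.
dQ/dP = −0.17·1113e^(−0.17P) = −0.17Q = -19.065.
ε = (dQ/dP)(P/Q) = (-19.065)(13.5/112.147).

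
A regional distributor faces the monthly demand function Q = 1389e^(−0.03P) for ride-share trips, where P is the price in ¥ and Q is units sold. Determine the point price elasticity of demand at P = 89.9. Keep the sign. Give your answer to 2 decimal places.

-2.70

At P = 89.9, Q = 93.629.
dQ/dP = −0.03·1389e^(−0.03P) = −0.03Q = -2.809.
ε = (dQ/dP)(P/Q) = (-2.809)(89.9/93.629).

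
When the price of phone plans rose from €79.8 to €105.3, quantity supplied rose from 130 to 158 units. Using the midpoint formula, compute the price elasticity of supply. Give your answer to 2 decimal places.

0.71

ΔQ = 158 − 130 = 28; ΔP = 105.3 − 79.8 = 25.5.
Midpoints: P̄ = 92.55, Q̄ = 144.0.
ε_s = (ΔQ/ΔP)(P̄/Q̄) = (28/25.5)(92.55/144.0).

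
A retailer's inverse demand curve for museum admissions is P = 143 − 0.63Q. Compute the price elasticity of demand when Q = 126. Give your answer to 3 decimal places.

At Q = 126, P = 143 − 0.63(126) = 63.62.
dP/dQ = −0.63, so dQ/dP = 1/(−0.63) = -1.587.
ε = (dQ/dP)(P/Q) = (-1.587)(63.62/126).

-0.801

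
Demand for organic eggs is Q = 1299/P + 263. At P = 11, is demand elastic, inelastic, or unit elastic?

inelastic

Q = 381.091, dQ/dP = -10.736.
ε = (dQ/dP)(P/Q) ≈ -0.310.
|ε| = 0.31 < 1.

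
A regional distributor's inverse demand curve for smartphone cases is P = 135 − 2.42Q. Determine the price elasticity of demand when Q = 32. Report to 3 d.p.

-0.743

At Q = 32, P = 135 − 2.42(32) = 57.56.
dP/dQ = −2.42, so dQ/dP = 1/(−2.42) = -0.413.
ε = (dQ/dP)(P/Q) = (-0.413)(57.56/32).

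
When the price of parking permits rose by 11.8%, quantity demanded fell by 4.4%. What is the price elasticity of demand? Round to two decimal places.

-0.37

ε = %ΔQ / %ΔP = (-4.4)/(11.8) = -0.373.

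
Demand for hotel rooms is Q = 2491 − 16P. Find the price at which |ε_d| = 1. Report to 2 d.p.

77.84

For linear demand Q = a − bP, ε = −bP/(a − bP). |ε| = 1 when bP = a − bP, i.e. P = a/(2b).
P = 2491/(2·16) = 2491/32 = 77.8438.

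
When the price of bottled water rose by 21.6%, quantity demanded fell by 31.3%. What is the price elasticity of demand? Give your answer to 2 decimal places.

-1.45

ε = %ΔQ / %ΔP = (-31.3)/(21.6) = -1.449.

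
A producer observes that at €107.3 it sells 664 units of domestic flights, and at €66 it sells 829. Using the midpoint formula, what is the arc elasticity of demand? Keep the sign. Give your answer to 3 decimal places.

ΔQ = 829 − 664 = 165; ΔP = 66 − 107.3 = -41.3.
Midpoints: P̄ = 86.65, Q̄ = 746.5.
ε = (ΔQ/ΔP)(P̄/Q̄) = (165/-41.3)(86.65/746.5).

-0.464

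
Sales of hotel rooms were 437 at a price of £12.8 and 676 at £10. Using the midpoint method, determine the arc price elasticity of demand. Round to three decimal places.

ΔQ = 676 − 437 = 239; ΔP = 10 − 12.8 = -2.8.
Midpoints: P̄ = 11.40, Q̄ = 556.5.
ε = (ΔQ/ΔP)(P̄/Q̄) = (239/-2.8)(11.40/556.5).

-1.749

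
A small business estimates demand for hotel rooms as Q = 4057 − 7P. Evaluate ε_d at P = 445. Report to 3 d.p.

-3.307

At P = 445, Q = 942.
dQ/dP = −7.
ε = (dQ/dP)(P/Q) = (-7)(445/942).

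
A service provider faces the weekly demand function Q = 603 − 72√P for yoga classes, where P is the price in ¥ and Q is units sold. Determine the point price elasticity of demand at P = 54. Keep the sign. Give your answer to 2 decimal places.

-3.58

At P = 54, Q = 73.910.
dQ/dP = −72/(2√P) = -4.899.
ε = (dQ/dP)(P/Q) = (-4.899)(54/73.910).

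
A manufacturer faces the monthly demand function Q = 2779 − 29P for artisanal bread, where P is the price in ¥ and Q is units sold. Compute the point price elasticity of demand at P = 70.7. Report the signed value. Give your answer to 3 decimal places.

-2.814

At P = 70.7, Q = 728.700.
dQ/dP = −29.
ε = (dQ/dP)(P/Q) = (-29)(70.7/728.700).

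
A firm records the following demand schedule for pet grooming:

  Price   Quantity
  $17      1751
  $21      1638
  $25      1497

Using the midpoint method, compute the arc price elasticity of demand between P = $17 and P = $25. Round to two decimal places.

At P = 17, Q = 1751; at P = 25, Q = 1497.
ΔQ = -254, ΔP = 8. Midpoints: P̄ = 21.00, Q̄ = 1624.0.
ε = (ΔQ/ΔP)(P̄/Q̄) = (-254/8)(21.00/1624.0).

-0.41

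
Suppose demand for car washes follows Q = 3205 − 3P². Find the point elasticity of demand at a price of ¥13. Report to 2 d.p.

-0.38

At P = 13, Q = 2698.
dQ/dP = −6P = -78.
ε = (dQ/dP)(P/Q) = (-78)(13/2698).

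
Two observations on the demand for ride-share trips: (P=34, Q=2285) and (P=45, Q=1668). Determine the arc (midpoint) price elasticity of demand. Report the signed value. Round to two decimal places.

ΔQ = 1668 − 2285 = -617; ΔP = 45 − 34 = 11.
Midpoints: P̄ = 39.50, Q̄ = 1976.5.
ε = (ΔQ/ΔP)(P̄/Q̄) = (-617/11)(39.50/1976.5).

-1.12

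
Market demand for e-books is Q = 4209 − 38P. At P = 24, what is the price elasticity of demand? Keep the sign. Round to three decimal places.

-0.277

At P = 24, Q = 3297.
dQ/dP = −38.
ε = (dQ/dP)(P/Q) = (-38)(24/3297).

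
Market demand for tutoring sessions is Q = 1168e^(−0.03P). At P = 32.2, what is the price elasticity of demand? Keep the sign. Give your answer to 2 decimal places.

-0.97

At P = 32.2, Q = 444.544.
dQ/dP = −0.03·1168e^(−0.03P) = −0.03Q = -13.336.
ε = (dQ/dP)(P/Q) = (-13.336)(32.2/444.544).
|ε| < 1, so demand is inelastic at this price.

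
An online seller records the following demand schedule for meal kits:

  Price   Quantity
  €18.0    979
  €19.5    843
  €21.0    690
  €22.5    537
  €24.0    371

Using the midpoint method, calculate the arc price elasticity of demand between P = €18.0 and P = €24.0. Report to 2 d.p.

-3.15

At P = 18.0, Q = 979; at P = 24.0, Q = 371.
ΔQ = -608, ΔP = 6.0. Midpoints: P̄ = 21.00, Q̄ = 675.0.
ε = (ΔQ/ΔP)(P̄/Q̄) = (-608/6.0)(21.00/675.0).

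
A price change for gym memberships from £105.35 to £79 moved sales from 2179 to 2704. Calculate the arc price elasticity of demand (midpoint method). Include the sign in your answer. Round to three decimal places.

-0.752

ΔQ = 2704 − 2179 = 525; ΔP = 79 − 105.35 = -26.35.
Midpoints: P̄ = 92.17, Q̄ = 2441.5.
ε = (ΔQ/ΔP)(P̄/Q̄) = (525/-26.35)(92.17/2441.5).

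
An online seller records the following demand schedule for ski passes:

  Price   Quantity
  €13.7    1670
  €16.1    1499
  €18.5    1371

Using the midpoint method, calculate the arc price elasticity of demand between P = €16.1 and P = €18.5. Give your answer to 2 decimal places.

-0.64

At P = 16.1, Q = 1499; at P = 18.5, Q = 1371.
ΔQ = -128, ΔP = 2.4. Midpoints: P̄ = 17.30, Q̄ = 1435.0.
ε = (ΔQ/ΔP)(P̄/Q̄) = (-128/2.4)(17.30/1435.0).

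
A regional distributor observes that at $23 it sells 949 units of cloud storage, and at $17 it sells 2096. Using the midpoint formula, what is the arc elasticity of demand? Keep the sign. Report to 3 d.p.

ΔQ = 2096 − 949 = 1147; ΔP = 17 − 23 = -6.
Midpoints: P̄ = 20.00, Q̄ = 1522.5.
ε = (ΔQ/ΔP)(P̄/Q̄) = (1147/-6)(20.00/1522.5).

-2.511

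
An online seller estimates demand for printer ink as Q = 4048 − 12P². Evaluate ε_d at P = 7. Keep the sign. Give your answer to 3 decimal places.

-0.340

At P = 7, Q = 3460.
dQ/dP = −24P = -168.
ε = (dQ/dP)(P/Q) = (-168)(7/3460).
|ε| < 1, so demand is inelastic at this price.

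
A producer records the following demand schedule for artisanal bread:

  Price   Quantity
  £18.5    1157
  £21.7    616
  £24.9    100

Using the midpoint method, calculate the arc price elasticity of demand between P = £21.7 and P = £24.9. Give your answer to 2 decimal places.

At P = 21.7, Q = 616; at P = 24.9, Q = 100.
ΔQ = -516, ΔP = 3.2. Midpoints: P̄ = 23.30, Q̄ = 358.0.
ε = (ΔQ/ΔP)(P̄/Q̄) = (-516/3.2)(23.30/358.0).

-10.49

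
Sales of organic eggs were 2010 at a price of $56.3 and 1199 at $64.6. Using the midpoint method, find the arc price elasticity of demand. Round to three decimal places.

ΔQ = 1199 − 2010 = -811; ΔP = 64.6 − 56.3 = 8.3.
Midpoints: P̄ = 60.45, Q̄ = 1604.5.
ε = (ΔQ/ΔP)(P̄/Q̄) = (-811/8.3)(60.45/1604.5).

-3.681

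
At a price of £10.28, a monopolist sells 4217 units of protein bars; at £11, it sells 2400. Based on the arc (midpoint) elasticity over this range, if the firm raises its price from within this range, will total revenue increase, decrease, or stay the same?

Arc ε = (-1817/0.72)(10.64/3308.5) ≈ -8.116.
|ε| = 8.12 > 1, so demand is elastic. A price rise therefore reduces total revenue.

decrease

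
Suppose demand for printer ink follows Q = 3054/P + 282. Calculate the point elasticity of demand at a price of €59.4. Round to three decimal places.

At P = 59.4, Q = 333.414.
dQ/dP = −3054/P² = -0.866.
ε = (dQ/dP)(P/Q) = (-0.866)(59.4/333.414).

-0.154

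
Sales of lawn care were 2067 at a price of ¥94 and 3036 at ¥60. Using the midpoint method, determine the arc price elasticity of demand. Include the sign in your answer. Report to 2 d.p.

-0.86

ΔQ = 3036 − 2067 = 969; ΔP = 60 − 94 = -34.
Midpoints: P̄ = 77.00, Q̄ = 2551.5.
ε = (ΔQ/ΔP)(P̄/Q̄) = (969/-34)(77.00/2551.5).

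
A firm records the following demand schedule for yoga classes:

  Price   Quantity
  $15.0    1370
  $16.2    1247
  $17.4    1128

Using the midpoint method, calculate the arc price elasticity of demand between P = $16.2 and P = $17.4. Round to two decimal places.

At P = 16.2, Q = 1247; at P = 17.4, Q = 1128.
ΔQ = -119, ΔP = 1.2. Midpoints: P̄ = 16.80, Q̄ = 1187.5.
ε = (ΔQ/ΔP)(P̄/Q̄) = (-119/1.2)(16.80/1187.5).

-1.40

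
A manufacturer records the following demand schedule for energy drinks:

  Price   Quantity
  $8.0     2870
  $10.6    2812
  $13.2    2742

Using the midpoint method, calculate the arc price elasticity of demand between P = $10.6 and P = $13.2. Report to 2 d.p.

At P = 10.6, Q = 2812; at P = 13.2, Q = 2742.
ΔQ = -70, ΔP = 2.6. Midpoints: P̄ = 11.90, Q̄ = 2777.0.
ε = (ΔQ/ΔP)(P̄/Q̄) = (-70/2.6)(11.90/2777.0).

-0.12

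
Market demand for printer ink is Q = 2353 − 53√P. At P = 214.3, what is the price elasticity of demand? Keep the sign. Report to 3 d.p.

At P = 214.3, Q = 1577.134.
dQ/dP = −53/(2√P) = -1.810.
ε = (dQ/dP)(P/Q) = (-1.810)(214.3/1577.134).

-0.246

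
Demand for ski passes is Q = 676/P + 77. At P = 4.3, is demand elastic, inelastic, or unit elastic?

inelastic

Q = 234.209, dQ/dP = -36.560.
ε = (dQ/dP)(P/Q) ≈ -0.671.
|ε| = 0.67 < 1.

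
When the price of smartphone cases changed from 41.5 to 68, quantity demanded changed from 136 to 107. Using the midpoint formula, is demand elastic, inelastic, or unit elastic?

inelastic

Arc ε ≈ -0.493.
|ε| = 0.49 < 1.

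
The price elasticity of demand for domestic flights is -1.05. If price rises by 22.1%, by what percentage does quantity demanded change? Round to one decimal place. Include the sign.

-23.2%

%ΔQ ≈ ε × %ΔP = (-1.05)(22.1%) = -23.21%.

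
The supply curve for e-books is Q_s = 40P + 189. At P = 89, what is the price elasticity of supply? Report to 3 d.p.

0.950

At P = 89, Q_s = 3749.
dQ_s/dP = 40.
ε_s = (dQ_s/dP)(P/Q_s) = (40)(89/3749).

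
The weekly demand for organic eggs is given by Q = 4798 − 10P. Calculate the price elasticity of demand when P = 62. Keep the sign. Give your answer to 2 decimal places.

At P = 62, Q = 4178.
dQ/dP = −10.
ε = (dQ/dP)(P/Q) = (-10)(62/4178).
|ε| < 1, so demand is inelastic at this price.

-0.15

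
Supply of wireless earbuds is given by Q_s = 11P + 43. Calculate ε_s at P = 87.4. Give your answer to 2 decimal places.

0.96

At P = 87.4, Q_s = 1004.40.
dQ_s/dP = 11.
ε_s = (dQ_s/dP)(P/Q_s) = (11)(87.4/1004.40).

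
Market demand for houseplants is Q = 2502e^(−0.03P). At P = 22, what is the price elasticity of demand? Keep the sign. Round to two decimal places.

-0.66

At P = 22, Q = 1293.162.
dQ/dP = −0.03·2502e^(−0.03P) = −0.03Q = -38.795.
ε = (dQ/dP)(P/Q) = (-38.795)(22/1293.162).
|ε| < 1, so demand is inelastic at this price.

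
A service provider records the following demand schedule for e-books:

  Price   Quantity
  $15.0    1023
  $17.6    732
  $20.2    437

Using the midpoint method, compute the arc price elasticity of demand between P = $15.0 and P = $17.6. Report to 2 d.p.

At P = 15.0, Q = 1023; at P = 17.6, Q = 732.
ΔQ = -291, ΔP = 2.6. Midpoints: P̄ = 16.30, Q̄ = 877.5.
ε = (ΔQ/ΔP)(P̄/Q̄) = (-291/2.6)(16.30/877.5).

-2.08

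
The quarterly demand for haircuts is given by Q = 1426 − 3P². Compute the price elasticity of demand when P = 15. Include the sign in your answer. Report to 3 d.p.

At P = 15, Q = 751.
dQ/dP = −6P = -90.
ε = (dQ/dP)(P/Q) = (-90)(15/751).

-1.798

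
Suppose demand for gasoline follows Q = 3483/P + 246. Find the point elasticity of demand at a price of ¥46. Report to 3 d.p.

-0.235

At P = 46, Q = 321.717.
dQ/dP = −3483/P² = -1.646.
ε = (dQ/dP)(P/Q) = (-1.646)(46/321.717).
|ε| < 1, so demand is inelastic at this price.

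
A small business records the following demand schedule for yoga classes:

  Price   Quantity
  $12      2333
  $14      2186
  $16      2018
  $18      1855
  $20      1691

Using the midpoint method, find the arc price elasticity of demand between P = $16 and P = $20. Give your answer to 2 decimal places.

At P = 16, Q = 2018; at P = 20, Q = 1691.
ΔQ = -327, ΔP = 4. Midpoints: P̄ = 18.00, Q̄ = 1854.5.
ε = (ΔQ/ΔP)(P̄/Q̄) = (-327/4)(18.00/1854.5).

-0.79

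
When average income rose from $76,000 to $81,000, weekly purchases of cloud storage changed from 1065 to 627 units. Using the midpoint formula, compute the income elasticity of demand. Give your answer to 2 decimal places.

ΔQ = -438, ΔI = 5000. Midpoints: Ī = 78,500, Q̄ = 846.0.
ε_I = (ΔQ/ΔI)(Ī/Q̄) = (-438/5000)(78500/846.0).

-8.13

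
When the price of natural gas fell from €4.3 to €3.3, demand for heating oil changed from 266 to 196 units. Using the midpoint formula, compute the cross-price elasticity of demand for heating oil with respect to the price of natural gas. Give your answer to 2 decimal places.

1.15

ΔQ_x = 196 − 266 = -70; ΔP_y = 3.3 − 4.3 = -1.
Midpoints: P̄_y = 3.80, Q̄_x = 231.0.
ε_xy = (ΔQ_x/ΔP_y)(P̄_y/Q̄_x) = (-70/-1)(3.80/231.0).
ε_xy > 0, so the goods are substitutes.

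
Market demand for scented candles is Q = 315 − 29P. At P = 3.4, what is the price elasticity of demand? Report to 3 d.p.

-0.456

At P = 3.4, Q = 216.400.
dQ/dP = −29.
ε = (dQ/dP)(P/Q) = (-29)(3.4/216.400).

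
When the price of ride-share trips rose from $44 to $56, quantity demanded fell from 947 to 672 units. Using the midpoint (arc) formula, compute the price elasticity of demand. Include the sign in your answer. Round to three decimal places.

ΔQ = 672 − 947 = -275; ΔP = 56 − 44 = 12.
Midpoints: P̄ = 50.00, Q̄ = 809.5.
ε = (ΔQ/ΔP)(P̄/Q̄) = (-275/12)(50.00/809.5).

-1.415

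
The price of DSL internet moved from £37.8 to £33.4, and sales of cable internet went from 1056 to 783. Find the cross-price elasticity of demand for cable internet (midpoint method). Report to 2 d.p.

ΔQ_x = 783 − 1056 = -273; ΔP_y = 33.4 − 37.8 = -4.4.
Midpoints: P̄_y = 35.60, Q̄_x = 919.5.
ε_xy = (ΔQ_x/ΔP_y)(P̄_y/Q̄_x) = (-273/-4.4)(35.60/919.5).

2.40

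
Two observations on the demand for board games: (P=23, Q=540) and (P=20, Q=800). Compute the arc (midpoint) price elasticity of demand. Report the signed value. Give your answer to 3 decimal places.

-2.781

ΔQ = 800 − 540 = 260; ΔP = 20 − 23 = -3.
Midpoints: P̄ = 21.50, Q̄ = 670.0.
ε = (ΔQ/ΔP)(P̄/Q̄) = (260/-3)(21.50/670.0).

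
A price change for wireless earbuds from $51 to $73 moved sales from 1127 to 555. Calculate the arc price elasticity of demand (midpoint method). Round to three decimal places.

ΔQ = 555 − 1127 = -572; ΔP = 73 − 51 = 22.
Midpoints: P̄ = 62.00, Q̄ = 841.0.
ε = (ΔQ/ΔP)(P̄/Q̄) = (-572/22)(62.00/841.0).

-1.917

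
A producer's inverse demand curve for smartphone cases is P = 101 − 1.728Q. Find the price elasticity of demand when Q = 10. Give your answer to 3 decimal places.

At Q = 10, P = 101 − 1.728(10) = 83.72.
dP/dQ = −1.728, so dQ/dP = 1/(−1.728) = -0.579.
ε = (dQ/dP)(P/Q) = (-0.579)(83.72/10).

-4.845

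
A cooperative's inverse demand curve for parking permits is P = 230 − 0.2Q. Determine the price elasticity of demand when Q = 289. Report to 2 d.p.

-2.98

At Q = 289, P = 230 − 0.2(289) = 172.20.
dP/dQ = −0.2, so dQ/dP = 1/(−0.2) = -5.000.
ε = (dQ/dP)(P/Q) = (-5.000)(172.20/289).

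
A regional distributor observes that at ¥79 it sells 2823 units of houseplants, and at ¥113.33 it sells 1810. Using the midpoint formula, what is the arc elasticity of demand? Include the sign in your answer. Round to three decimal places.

ΔQ = 1810 − 2823 = -1013; ΔP = 113.33 − 79 = 34.33.
Midpoints: P̄ = 96.16, Q̄ = 2316.5.
ε = (ΔQ/ΔP)(P̄/Q̄) = (-1013/34.33)(96.16/2316.5).

-1.225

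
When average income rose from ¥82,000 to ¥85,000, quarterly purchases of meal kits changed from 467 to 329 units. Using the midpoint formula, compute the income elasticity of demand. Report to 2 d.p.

ΔQ = -138, ΔI = 3000. Midpoints: Ī = 83,500, Q̄ = 398.0.
ε_I = (ΔQ/ΔI)(Ī/Q̄) = (-138/3000)(83500/398.0).

-9.65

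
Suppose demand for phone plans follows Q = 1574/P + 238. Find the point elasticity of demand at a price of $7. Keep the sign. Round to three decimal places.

At P = 7, Q = 462.857.
dQ/dP = −1574/P² = -32.122.
ε = (dQ/dP)(P/Q) = (-32.122)(7/462.857).
|ε| < 1, so demand is inelastic at this price.

-0.486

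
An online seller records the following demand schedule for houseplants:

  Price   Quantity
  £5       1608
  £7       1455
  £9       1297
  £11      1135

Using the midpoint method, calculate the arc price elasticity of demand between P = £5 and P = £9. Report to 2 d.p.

-0.37

At P = 5, Q = 1608; at P = 9, Q = 1297.
ΔQ = -311, ΔP = 4. Midpoints: P̄ = 7.00, Q̄ = 1452.5.
ε = (ΔQ/ΔP)(P̄/Q̄) = (-311/4)(7.00/1452.5).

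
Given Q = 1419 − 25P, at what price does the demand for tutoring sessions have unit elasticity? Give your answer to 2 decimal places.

28.38

For linear demand Q = a − bP, ε = −bP/(a − bP). |ε| = 1 when bP = a − bP, i.e. P = a/(2b).
P = 1419/(2·25) = 1419/50 = 28.3800.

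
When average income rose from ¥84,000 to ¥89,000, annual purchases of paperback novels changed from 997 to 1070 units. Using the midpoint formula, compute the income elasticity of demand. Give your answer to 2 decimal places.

ΔQ = 73, ΔI = 5000. Midpoints: Ī = 86,500, Q̄ = 1033.5.
ε_I = (ΔQ/ΔI)(Ī/Q̄) = (73/5000)(86500/1033.5).

1.22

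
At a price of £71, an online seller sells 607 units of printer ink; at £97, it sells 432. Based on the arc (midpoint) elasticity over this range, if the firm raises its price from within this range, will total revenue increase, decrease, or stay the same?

Arc ε = (-175/26)(84.00/519.5) ≈ -1.088.
|ε| = 1.09 > 1, so demand is elastic. A price rise therefore reduces total revenue.

decrease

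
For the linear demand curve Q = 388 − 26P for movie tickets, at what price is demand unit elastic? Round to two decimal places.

For linear demand Q = a − bP, ε = −bP/(a − bP). |ε| = 1 when bP = a − bP, i.e. P = a/(2b).
P = 388/(2·26) = 388/52 = 7.4615.

7.46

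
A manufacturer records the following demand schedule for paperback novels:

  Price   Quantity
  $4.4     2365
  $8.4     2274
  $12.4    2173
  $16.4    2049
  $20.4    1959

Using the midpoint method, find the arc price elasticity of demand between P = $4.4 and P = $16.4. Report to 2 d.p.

-0.12

At P = 4.4, Q = 2365; at P = 16.4, Q = 2049.
ΔQ = -316, ΔP = 12.0. Midpoints: P̄ = 10.40, Q̄ = 2207.0.
ε = (ΔQ/ΔP)(P̄/Q̄) = (-316/12.0)(10.40/2207.0).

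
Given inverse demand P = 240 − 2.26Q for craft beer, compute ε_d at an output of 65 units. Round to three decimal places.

At Q = 65, P = 240 − 2.26(65) = 93.10.
dP/dQ = −2.26, so dQ/dP = 1/(−2.26) = -0.442.
ε = (dQ/dP)(P/Q) = (-0.442)(93.10/65).

-0.634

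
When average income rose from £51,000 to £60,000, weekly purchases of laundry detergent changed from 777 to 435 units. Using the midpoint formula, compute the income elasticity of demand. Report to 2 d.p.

-3.48

ΔQ = -342, ΔI = 9000. Midpoints: Ī = 55,500, Q̄ = 606.0.
ε_I = (ΔQ/ΔI)(Ī/Q̄) = (-342/9000)(55500/606.0).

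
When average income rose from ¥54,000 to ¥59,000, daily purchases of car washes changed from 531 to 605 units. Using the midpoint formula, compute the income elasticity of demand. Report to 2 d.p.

ΔQ = 74, ΔI = 5000. Midpoints: Ī = 56,500, Q̄ = 568.0.
ε_I = (ΔQ/ΔI)(Ī/Q̄) = (74/5000)(56500/568.0).

1.47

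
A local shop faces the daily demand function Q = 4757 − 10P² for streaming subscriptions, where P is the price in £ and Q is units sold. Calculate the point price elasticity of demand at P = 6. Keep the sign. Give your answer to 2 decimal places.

-0.16

At P = 6, Q = 4397.
dQ/dP = −20P = -120.
ε = (dQ/dP)(P/Q) = (-120)(6/4397).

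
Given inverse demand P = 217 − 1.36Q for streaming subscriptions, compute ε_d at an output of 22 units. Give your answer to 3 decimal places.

-6.253

At Q = 22, P = 217 − 1.36(22) = 187.08.
dP/dQ = −1.36, so dQ/dP = 1/(−1.36) = -0.735.
ε = (dQ/dP)(P/Q) = (-0.735)(187.08/22).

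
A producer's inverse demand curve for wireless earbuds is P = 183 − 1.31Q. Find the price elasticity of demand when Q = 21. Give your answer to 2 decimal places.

-5.65

At Q = 21, P = 183 − 1.31(21) = 155.49.
dP/dQ = −1.31, so dQ/dP = 1/(−1.31) = -0.763.
ε = (dQ/dP)(P/Q) = (-0.763)(155.49/21).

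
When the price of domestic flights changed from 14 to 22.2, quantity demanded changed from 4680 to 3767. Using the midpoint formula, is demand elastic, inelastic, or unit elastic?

Arc ε ≈ -0.477.
|ε| = 0.48 < 1.

inelastic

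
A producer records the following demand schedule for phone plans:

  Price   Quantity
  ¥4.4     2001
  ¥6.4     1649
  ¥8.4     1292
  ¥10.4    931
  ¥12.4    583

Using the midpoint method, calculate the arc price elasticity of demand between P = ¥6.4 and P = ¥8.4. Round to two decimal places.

-0.90

At P = 6.4, Q = 1649; at P = 8.4, Q = 1292.
ΔQ = -357, ΔP = 2.0. Midpoints: P̄ = 7.40, Q̄ = 1470.5.
ε = (ΔQ/ΔP)(P̄/Q̄) = (-357/2.0)(7.40/1470.5).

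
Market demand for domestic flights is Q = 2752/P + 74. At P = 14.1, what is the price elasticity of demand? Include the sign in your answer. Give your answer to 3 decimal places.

-0.725

At P = 14.1, Q = 269.177.
dQ/dP = −2752/P² = -13.842.
ε = (dQ/dP)(P/Q) = (-13.842)(14.1/269.177).
|ε| < 1, so demand is inelastic at this price.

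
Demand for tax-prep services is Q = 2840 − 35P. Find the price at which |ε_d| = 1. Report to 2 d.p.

40.57

For linear demand Q = a − bP, ε = −bP/(a − bP). |ε| = 1 when bP = a − bP, i.e. P = a/(2b).
P = 2840/(2·35) = 2840/70 = 40.5714.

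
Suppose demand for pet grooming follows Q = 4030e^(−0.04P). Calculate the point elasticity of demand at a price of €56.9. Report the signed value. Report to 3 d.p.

-2.276

At P = 56.9, Q = 413.857.
dQ/dP = −0.04·4030e^(−0.04P) = −0.04Q = -16.554.
ε = (dQ/dP)(P/Q) = (-16.554)(56.9/413.857).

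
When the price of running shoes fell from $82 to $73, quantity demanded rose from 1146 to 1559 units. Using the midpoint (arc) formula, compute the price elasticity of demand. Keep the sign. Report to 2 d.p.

ΔQ = 1559 − 1146 = 413; ΔP = 73 − 82 = -9.
Midpoints: P̄ = 77.50, Q̄ = 1352.5.
ε = (ΔQ/ΔP)(P̄/Q̄) = (413/-9)(77.50/1352.5).

-2.63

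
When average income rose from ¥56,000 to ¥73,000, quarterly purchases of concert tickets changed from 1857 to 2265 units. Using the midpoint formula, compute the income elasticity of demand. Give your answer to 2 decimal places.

ΔQ = 408, ΔI = 17000. Midpoints: Ī = 64,500, Q̄ = 2061.0.
ε_I = (ΔQ/ΔI)(Ī/Q̄) = (408/17000)(64500/2061.0).
ε_I > 0, so the good is normal.

0.75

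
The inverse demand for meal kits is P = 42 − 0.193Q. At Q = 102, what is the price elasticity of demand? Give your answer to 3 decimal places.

At Q = 102, P = 42 − 0.193(102) = 22.31.
dP/dQ = −0.193, so dQ/dP = 1/(−0.193) = -5.181.
ε = (dQ/dP)(P/Q) = (-5.181)(22.31/102).

-1.133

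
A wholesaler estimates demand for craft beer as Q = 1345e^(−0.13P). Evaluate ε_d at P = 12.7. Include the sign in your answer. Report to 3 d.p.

At P = 12.7, Q = 258.049.
dQ/dP = −0.13·1345e^(−0.13P) = −0.13Q = -33.546.
ε = (dQ/dP)(P/Q) = (-33.546)(12.7/258.049).
|ε| > 1, so demand is elastic at this price.

-1.651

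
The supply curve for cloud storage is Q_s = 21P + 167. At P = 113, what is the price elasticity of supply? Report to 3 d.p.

0.934

At P = 113, Q_s = 2540.
dQ_s/dP = 21.
ε_s = (dQ_s/dP)(P/Q_s) = (21)(113/2540).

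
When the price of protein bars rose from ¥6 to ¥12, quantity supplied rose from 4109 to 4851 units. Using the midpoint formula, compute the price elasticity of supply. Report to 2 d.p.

0.25

ΔQ = 4851 − 4109 = 742; ΔP = 12 − 6 = 6.
Midpoints: P̄ = 9.00, Q̄ = 4480.0.
ε_s = (ΔQ/ΔP)(P̄/Q̄) = (742/6)(9.00/4480.0).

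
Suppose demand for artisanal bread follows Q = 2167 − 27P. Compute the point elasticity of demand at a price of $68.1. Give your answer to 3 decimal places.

-5.601

At P = 68.1, Q = 328.300.
dQ/dP = −27.
ε = (dQ/dP)(P/Q) = (-27)(68.1/328.300).
|ε| > 1, so demand is elastic at this price.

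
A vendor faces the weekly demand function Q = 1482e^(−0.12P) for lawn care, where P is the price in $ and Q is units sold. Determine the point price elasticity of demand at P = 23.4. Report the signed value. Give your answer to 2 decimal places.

At P = 23.4, Q = 89.402.
dQ/dP = −0.12·1482e^(−0.12P) = −0.12Q = -10.728.
ε = (dQ/dP)(P/Q) = (-10.728)(23.4/89.402).

-2.81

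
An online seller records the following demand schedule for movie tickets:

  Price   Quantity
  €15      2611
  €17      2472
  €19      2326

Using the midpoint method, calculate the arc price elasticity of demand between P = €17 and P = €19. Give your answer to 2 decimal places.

At P = 17, Q = 2472; at P = 19, Q = 2326.
ΔQ = -146, ΔP = 2. Midpoints: P̄ = 18.00, Q̄ = 2399.0.
ε = (ΔQ/ΔP)(P̄/Q̄) = (-146/2)(18.00/2399.0).

-0.55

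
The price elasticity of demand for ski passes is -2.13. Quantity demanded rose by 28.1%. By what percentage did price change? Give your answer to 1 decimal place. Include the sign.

-13.2%

%ΔP ≈ %ΔQ / ε = (28.1%)/(-2.13) = -13.19%.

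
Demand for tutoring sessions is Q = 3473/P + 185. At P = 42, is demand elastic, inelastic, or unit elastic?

Q = 267.690, dQ/dP = -1.969.
ε = (dQ/dP)(P/Q) ≈ -0.309.
|ε| = 0.31 < 1.

inelastic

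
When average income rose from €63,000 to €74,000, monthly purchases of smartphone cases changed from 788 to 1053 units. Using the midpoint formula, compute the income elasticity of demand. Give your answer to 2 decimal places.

1.79

ΔQ = 265, ΔI = 11000. Midpoints: Ī = 68,500, Q̄ = 920.5.
ε_I = (ΔQ/ΔI)(Ī/Q̄) = (265/11000)(68500/920.5).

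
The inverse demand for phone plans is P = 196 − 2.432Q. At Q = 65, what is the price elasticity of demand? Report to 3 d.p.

-0.240

At Q = 65, P = 196 − 2.432(65) = 37.92.
dP/dQ = −2.432, so dQ/dP = 1/(−2.432) = -0.411.
ε = (dQ/dP)(P/Q) = (-0.411)(37.92/65).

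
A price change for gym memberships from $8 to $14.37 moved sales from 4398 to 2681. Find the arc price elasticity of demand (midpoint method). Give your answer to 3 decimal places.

-0.852

ΔQ = 2681 − 4398 = -1717; ΔP = 14.37 − 8 = 6.37.
Midpoints: P̄ = 11.18, Q̄ = 3539.5.
ε = (ΔQ/ΔP)(P̄/Q̄) = (-1717/6.37)(11.18/3539.5).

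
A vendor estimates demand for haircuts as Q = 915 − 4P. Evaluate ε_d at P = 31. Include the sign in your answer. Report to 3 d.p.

-0.157

At P = 31, Q = 791.
dQ/dP = −4.
ε = (dQ/dP)(P/Q) = (-4)(31/791).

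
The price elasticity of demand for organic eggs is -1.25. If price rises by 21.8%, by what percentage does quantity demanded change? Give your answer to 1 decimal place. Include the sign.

-27.3%

%ΔQ ≈ ε × %ΔP = (-1.25)(21.8%) = -27.25%.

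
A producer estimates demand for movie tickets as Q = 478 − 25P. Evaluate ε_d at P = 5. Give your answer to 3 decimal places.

-0.354

At P = 5, Q = 353.
dQ/dP = −25.
ε = (dQ/dP)(P/Q) = (-25)(5/353).
|ε| < 1, so demand is inelastic at this price.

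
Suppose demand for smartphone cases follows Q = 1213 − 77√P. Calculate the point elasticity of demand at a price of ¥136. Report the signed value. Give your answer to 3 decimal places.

At P = 136, Q = 315.033.
dQ/dP = −77/(2√P) = -3.301.
ε = (dQ/dP)(P/Q) = (-3.301)(136/315.033).

-1.425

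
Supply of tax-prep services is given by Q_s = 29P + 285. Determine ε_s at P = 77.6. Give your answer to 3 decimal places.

At P = 77.6, Q_s = 2535.40.
dQ_s/dP = 29.
ε_s = (dQ_s/dP)(P/Q_s) = (29)(77.6/2535.40).

0.888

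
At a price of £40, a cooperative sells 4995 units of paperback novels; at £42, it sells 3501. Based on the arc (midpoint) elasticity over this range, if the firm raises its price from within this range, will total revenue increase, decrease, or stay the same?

decrease

Arc ε = (-1494/2)(41.00/4248.0) ≈ -7.210.
|ε| = 7.21 > 1, so demand is elastic. A price rise therefore reduces total revenue.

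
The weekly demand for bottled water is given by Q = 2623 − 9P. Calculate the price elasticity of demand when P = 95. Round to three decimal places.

At P = 95, Q = 1768.
dQ/dP = −9.
ε = (dQ/dP)(P/Q) = (-9)(95/1768).

-0.484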